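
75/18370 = 15/3674 = 0.00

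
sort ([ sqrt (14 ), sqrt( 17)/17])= [ sqrt( 17)/17,sqrt (14) ]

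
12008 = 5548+6460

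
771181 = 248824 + 522357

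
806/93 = 26/3 = 8.67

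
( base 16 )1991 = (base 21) ehe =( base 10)6545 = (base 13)2C96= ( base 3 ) 22222102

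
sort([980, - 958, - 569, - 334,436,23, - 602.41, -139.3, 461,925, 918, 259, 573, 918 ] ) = [ - 958 , - 602.41, - 569, - 334, - 139.3, 23, 259, 436,461,573, 918, 918, 925, 980] 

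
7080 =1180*6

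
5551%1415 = 1306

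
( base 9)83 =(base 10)75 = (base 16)4B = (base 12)63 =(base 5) 300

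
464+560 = 1024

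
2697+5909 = 8606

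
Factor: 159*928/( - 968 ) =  -18444/121=- 2^2  *  3^1*11^( - 2)*29^1*53^1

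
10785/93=3595/31=115.97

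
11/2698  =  11/2698= 0.00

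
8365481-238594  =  8126887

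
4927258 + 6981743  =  11909001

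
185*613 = 113405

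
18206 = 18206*1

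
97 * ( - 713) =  - 69161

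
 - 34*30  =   - 1020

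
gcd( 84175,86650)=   25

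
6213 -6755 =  - 542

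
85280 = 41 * 2080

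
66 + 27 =93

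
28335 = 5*5667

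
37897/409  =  92 +269/409 = 92.66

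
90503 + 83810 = 174313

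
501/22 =22 + 17/22 = 22.77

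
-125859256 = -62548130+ - 63311126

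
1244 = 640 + 604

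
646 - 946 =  - 300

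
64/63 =64/63 = 1.02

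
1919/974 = 1919/974 = 1.97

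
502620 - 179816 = 322804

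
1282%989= 293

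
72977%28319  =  16339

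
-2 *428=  - 856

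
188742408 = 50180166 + 138562242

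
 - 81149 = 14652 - 95801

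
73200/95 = 770 + 10/19 = 770.53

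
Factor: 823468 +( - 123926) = 699542 = 2^1 * 19^1*41^1*449^1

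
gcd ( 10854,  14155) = 1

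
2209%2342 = 2209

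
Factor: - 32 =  - 2^5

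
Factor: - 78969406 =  - 2^1*39484703^1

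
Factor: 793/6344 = 1/8= 2^(-3)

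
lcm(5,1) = 5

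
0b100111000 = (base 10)312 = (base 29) am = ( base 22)E4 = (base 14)184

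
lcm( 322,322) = 322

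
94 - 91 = 3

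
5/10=1/2 = 0.50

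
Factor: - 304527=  -3^1 * 83^1 * 1223^1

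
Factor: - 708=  - 2^2 * 3^1*59^1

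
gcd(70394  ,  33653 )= 1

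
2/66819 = 2/66819 = 0.00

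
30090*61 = 1835490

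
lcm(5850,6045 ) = 181350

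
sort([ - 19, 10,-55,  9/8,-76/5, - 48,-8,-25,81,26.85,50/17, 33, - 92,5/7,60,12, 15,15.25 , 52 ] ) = [ - 92, - 55, -48, - 25, - 19, - 76/5,  -  8,5/7,9/8,50/17, 10 , 12, 15,  15.25,26.85 , 33,52,60, 81] 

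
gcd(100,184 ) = 4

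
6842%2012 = 806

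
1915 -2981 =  - 1066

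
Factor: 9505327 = 13^1 * 47^2*331^1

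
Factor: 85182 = 2^1*3^1*14197^1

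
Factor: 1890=2^1 * 3^3*5^1  *  7^1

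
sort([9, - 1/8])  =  [ - 1/8,9] 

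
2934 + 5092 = 8026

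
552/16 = 34 + 1/2 = 34.50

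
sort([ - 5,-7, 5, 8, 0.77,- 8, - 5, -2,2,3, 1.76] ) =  [ - 8,-7,-5,  -  5,  -  2, 0.77, 1.76,  2, 3, 5,8] 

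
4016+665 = 4681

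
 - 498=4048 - 4546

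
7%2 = 1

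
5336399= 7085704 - 1749305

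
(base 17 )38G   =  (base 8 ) 1773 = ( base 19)2fc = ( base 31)11R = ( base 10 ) 1019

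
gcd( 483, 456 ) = 3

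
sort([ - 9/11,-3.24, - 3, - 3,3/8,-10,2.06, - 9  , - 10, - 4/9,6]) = [ - 10, - 10, - 9, - 3.24, - 3, - 3, - 9/11, - 4/9, 3/8, 2.06,6] 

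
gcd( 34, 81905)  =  1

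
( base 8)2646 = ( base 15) 666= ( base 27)1qf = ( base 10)1446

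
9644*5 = 48220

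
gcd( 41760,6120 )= 360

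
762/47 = 16  +  10/47 = 16.21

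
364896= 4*91224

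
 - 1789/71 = -26 + 57/71 = -25.20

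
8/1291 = 8/1291   =  0.01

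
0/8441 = 0 = 0.00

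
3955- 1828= 2127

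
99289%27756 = 16021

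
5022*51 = 256122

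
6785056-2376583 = 4408473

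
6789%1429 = 1073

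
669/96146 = 669/96146 = 0.01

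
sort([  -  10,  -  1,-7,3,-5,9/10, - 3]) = [  -  10, - 7, - 5, - 3,- 1,9/10, 3 ] 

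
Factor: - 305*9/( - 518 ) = 2^( - 1)*3^2*5^1*7^( - 1)*37^ ( - 1)*61^1  =  2745/518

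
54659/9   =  6073 + 2/9 = 6073.22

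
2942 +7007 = 9949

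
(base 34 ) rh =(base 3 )1021122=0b1110100111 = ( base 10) 935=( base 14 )4ab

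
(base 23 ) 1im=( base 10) 965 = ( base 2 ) 1111000101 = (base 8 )1705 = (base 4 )33011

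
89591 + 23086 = 112677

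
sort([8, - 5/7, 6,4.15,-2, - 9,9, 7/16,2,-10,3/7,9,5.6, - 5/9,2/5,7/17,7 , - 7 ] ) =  [ - 10, - 9, - 7, - 2, - 5/7 , - 5/9,2/5,7/17,3/7,7/16, 2,4.15, 5.6,6,  7,8,9,9 ]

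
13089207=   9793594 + 3295613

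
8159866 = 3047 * 2678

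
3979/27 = 3979/27 = 147.37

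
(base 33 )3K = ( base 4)1313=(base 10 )119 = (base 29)43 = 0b1110111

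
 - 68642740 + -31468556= -100111296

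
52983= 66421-13438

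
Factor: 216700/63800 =197/58 =2^ ( -1)*29^(-1 )*197^1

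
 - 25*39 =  - 975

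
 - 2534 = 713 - 3247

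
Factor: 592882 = 2^1 * 296441^1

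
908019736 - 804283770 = 103735966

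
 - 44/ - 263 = 44/263 = 0.17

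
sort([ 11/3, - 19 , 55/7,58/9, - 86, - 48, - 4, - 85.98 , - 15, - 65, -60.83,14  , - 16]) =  [ - 86, - 85.98 , - 65, - 60.83, - 48, - 19, - 16, - 15, - 4, 11/3 , 58/9 , 55/7, 14]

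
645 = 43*15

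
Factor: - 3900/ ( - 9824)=2^( - 3) * 3^1*5^2*13^1*307^(-1) = 975/2456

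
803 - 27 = 776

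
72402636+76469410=148872046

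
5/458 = 5/458 = 0.01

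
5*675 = 3375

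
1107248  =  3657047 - 2549799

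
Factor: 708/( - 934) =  - 354/467 = - 2^1*3^1*59^1*467^( - 1)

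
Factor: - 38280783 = -3^1*29^1 *440009^1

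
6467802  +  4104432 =10572234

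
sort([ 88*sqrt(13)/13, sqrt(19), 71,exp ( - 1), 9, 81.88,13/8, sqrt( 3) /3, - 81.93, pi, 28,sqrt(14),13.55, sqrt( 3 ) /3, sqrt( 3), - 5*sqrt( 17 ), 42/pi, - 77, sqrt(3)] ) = [-81.93,-77, - 5 * sqrt ( 17 ), exp(  -  1),sqrt(3)/3, sqrt(3 ) /3, 13/8, sqrt( 3),  sqrt(3),pi, sqrt( 14 ), sqrt (19), 9,  42/pi, 13.55, 88 * sqrt(13 )/13, 28, 71, 81.88 ]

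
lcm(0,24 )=0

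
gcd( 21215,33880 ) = 5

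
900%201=96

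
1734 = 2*867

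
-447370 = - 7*63910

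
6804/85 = 6804/85=80.05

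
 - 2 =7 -9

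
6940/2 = 3470 = 3470.00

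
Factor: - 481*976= - 2^4*13^1*37^1 * 61^1 = - 469456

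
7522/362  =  20 + 141/181= 20.78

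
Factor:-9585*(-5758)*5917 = 326561774310 = 2^1*3^3*5^1*61^1*71^1*97^1*2879^1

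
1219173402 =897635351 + 321538051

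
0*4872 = 0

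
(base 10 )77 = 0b1001101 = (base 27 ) 2n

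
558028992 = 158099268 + 399929724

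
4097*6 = 24582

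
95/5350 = 19/1070 = 0.02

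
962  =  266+696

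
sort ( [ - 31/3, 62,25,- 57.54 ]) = [ - 57.54, - 31/3,25, 62]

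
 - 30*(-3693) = 110790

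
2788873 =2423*1151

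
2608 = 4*652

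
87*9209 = 801183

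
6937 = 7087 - 150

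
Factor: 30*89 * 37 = 2^1*3^1*5^1*37^1 * 89^1 =98790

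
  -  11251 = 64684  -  75935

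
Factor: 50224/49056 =43/42 = 2^( - 1)*3^ (- 1) * 7^(-1)*  43^1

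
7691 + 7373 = 15064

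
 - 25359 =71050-96409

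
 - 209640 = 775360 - 985000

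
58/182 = 29/91 = 0.32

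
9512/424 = 22 + 23/53 = 22.43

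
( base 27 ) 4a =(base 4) 1312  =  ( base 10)118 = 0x76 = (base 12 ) 9a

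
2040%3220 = 2040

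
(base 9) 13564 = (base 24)fnj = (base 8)21773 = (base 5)243321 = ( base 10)9211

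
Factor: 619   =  619^1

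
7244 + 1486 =8730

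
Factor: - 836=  - 2^2*11^1*19^1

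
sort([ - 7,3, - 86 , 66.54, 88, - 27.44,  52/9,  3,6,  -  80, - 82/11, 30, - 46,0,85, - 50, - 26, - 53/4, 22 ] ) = [  -  86, -80, - 50,-46, - 27.44,- 26,- 53/4,- 82/11 , - 7,  0,  3, 3, 52/9, 6,22, 30,66.54,85, 88 ] 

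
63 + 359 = 422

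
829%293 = 243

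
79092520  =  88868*890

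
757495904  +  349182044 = 1106677948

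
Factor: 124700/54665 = 860/377 =2^2*5^1*13^( - 1 )*29^( - 1)* 43^1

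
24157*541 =13068937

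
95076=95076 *1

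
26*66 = 1716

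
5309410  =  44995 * 118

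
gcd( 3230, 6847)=1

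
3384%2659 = 725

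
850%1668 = 850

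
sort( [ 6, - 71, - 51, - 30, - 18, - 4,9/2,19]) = [ - 71, - 51 , - 30, - 18, - 4,9/2,6,19]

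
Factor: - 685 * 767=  - 5^1* 13^1 * 59^1*137^1 =-525395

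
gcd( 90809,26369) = 1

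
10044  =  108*93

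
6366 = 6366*1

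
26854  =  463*58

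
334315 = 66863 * 5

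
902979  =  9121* 99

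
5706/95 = 60 + 6/95 = 60.06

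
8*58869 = 470952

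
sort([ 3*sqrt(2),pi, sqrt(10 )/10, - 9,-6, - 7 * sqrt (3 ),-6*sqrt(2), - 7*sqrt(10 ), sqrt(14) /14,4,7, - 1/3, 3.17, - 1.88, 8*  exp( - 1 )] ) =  [- 7*sqrt( 10 ), - 7*sqrt(3), - 9,  -  6*sqrt(2 ), - 6, - 1.88, - 1/3,sqrt(14)/14, sqrt(10 ) /10,8*exp( -1),  pi,3.17,  4,3 *sqrt(2), 7 ] 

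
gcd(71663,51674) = 1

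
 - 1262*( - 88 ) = 111056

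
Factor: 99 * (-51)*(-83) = 3^3*11^1*17^1 * 83^1 = 419067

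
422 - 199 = 223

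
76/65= 76/65 =1.17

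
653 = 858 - 205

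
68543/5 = 13708 + 3/5 = 13708.60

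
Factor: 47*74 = 3478=   2^1*37^1* 47^1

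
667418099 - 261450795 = 405967304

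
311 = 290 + 21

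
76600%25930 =24740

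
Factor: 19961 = 19961^1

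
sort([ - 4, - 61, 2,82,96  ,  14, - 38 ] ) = [ - 61, - 38, - 4,  2,  14,82,96]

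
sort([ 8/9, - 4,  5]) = [ - 4,8/9,5 ] 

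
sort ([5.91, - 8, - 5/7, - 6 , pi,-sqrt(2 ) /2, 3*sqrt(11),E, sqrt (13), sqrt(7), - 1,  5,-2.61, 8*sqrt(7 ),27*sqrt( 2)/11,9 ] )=[-8, - 6,  -  2.61, - 1, - 5/7 ,  -  sqrt ( 2 )/2,sqrt(7),E , pi , 27*sqrt(2)/11 , sqrt(13 ) , 5, 5.91,9, 3*sqrt(11), 8*sqrt( 7 ) ] 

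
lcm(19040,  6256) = 437920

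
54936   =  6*9156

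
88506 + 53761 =142267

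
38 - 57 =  - 19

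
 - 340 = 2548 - 2888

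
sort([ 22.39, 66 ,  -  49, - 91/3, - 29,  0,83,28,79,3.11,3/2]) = [-49,-91/3, - 29,  0,  3/2  ,  3.11,22.39,28 , 66, 79,83] 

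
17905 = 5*3581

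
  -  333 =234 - 567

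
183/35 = 5 + 8/35=5.23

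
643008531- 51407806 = 591600725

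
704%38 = 20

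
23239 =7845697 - 7822458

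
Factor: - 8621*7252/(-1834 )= 2^1 * 7^1  *  37^2 * 131^ ( - 1 ) * 233^1 = 4465678/131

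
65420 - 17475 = 47945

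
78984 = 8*9873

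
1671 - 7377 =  - 5706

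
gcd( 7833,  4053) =21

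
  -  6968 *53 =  - 369304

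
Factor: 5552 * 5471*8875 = 2^4*5^3 *71^1*347^1*5471^1 = 269578054000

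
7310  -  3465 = 3845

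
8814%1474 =1444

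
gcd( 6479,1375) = 11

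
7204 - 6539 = 665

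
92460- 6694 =85766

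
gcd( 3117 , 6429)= 3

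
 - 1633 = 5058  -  6691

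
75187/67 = 75187/67 = 1122.19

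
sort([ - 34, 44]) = [ - 34,  44]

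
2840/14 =1420/7 = 202.86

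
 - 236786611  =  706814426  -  943601037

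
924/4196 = 231/1049 = 0.22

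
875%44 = 39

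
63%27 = 9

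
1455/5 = 291 = 291.00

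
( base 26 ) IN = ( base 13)2BA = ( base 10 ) 491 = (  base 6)2135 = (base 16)1EB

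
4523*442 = 1999166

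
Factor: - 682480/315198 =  -760/351 = - 2^3*3^(-3)*5^1*13^(  -  1 )*19^1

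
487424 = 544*896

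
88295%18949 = 12499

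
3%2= 1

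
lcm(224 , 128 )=896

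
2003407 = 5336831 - 3333424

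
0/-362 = 0/1 =- 0.00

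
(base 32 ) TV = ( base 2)1110111111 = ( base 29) 142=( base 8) 1677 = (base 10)959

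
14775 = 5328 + 9447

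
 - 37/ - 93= 37/93 = 0.40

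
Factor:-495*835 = -413325 = -3^2*5^2 * 11^1*167^1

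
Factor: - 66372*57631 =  - 3825084732 = - 2^2*3^1* 7^1*5531^1*8233^1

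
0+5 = 5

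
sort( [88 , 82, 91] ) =[82, 88,  91 ] 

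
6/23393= 6/23393 = 0.00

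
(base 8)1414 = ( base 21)1G3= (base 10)780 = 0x30C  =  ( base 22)1DA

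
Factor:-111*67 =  - 3^1*37^1*67^1 = -7437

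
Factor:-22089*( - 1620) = 35784180= 2^2*3^5*5^1 *37^1 * 199^1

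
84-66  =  18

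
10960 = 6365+4595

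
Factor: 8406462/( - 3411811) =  - 2^1*3^1*13^(- 1 )*19^(-2)*29^1*727^ ( - 1)*48313^1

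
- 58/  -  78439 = 58/78439 = 0.00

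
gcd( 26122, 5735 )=37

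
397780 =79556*5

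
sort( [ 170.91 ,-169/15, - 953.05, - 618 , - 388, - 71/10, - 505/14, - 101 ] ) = [ - 953.05,  -  618, - 388, - 101,  -  505/14, - 169/15, - 71/10,170.91 ]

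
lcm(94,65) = 6110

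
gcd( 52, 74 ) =2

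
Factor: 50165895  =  3^1*5^1*13^1*17^1*37^1*409^1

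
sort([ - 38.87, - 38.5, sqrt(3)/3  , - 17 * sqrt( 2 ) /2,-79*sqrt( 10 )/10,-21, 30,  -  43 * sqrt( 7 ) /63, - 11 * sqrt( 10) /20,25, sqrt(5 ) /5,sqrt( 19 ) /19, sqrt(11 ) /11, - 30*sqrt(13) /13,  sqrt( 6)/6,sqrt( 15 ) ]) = [ - 38.87 , - 38.5,-79 *sqrt( 10 ) /10,-21, - 17 * sqrt( 2 )/2, - 30*sqrt( 13 ) /13, - 43*sqrt( 7)/63,-11*  sqrt( 10 )/20, sqrt (19) /19, sqrt( 11 )/11,  sqrt( 6 ) /6,sqrt( 5 ) /5, sqrt( 3)/3, sqrt(15),25, 30 ]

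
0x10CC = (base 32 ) 46C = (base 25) 6m0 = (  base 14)17d2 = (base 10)4300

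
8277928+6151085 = 14429013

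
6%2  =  0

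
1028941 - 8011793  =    -  6982852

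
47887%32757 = 15130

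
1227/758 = 1227/758 =1.62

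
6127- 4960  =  1167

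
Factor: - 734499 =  - 3^2 * 81611^1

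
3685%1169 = 178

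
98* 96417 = 9448866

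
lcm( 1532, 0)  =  0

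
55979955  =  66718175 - 10738220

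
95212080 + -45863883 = 49348197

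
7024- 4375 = 2649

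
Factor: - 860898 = - 2^1*3^1*143483^1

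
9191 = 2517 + 6674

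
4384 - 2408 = 1976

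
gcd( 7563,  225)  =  3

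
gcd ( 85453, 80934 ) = 1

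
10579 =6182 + 4397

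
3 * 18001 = 54003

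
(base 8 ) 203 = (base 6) 335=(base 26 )51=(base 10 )131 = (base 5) 1011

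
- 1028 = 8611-9639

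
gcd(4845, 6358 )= 17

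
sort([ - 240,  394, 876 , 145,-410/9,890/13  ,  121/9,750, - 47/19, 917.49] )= [ - 240,-410/9, - 47/19,121/9, 890/13  ,  145, 394, 750,876,917.49]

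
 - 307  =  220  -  527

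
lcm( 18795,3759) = 18795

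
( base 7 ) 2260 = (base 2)1100111010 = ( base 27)13g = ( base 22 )1FC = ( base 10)826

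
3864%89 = 37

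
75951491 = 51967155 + 23984336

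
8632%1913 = 980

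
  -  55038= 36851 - 91889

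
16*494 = 7904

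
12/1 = 12 = 12.00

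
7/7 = 1 = 1.00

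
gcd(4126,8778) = 2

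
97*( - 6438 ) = -624486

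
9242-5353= 3889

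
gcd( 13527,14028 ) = 501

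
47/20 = 47/20 = 2.35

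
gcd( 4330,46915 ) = 5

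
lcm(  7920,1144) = 102960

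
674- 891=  - 217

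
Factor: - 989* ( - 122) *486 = 2^2*3^5 * 23^1 * 43^1*61^1 = 58639788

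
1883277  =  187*10071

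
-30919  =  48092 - 79011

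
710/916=355/458 = 0.78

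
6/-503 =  -1 +497/503=- 0.01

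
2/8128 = 1/4064  =  0.00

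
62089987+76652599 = 138742586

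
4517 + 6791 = 11308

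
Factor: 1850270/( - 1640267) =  - 2^1*5^1*185027^1*1640267^( - 1 )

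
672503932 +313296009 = 985799941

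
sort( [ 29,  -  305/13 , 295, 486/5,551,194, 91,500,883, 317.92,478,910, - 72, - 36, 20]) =[ -72,-36,-305/13 , 20,29,91, 486/5, 194,295,317.92,478,500 , 551,883, 910 ]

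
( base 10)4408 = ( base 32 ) 49O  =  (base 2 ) 1000100111000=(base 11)3348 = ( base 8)10470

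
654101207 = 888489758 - 234388551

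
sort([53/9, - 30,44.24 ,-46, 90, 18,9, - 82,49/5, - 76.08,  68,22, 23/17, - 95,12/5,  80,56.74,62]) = [ - 95, - 82, - 76.08, - 46, - 30,23/17,12/5,  53/9,9,49/5,18,22,44.24, 56.74 , 62,68,80, 90 ] 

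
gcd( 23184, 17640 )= 504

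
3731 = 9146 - 5415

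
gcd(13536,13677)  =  141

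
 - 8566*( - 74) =633884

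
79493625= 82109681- 2616056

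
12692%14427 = 12692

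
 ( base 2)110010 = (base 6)122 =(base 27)1N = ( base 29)1L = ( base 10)50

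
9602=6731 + 2871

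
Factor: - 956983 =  - 353^1 * 2711^1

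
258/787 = 258/787=0.33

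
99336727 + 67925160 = 167261887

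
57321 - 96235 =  - 38914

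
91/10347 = 91/10347 =0.01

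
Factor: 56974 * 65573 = 2^1 * 23^1*61^1*467^1*2851^1  =  3735956102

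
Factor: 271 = 271^1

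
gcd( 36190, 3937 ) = 1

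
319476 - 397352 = - 77876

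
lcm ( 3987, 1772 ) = 15948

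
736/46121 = 736/46121=0.02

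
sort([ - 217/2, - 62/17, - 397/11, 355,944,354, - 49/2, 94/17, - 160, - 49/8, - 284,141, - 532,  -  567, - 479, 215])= [ - 567, - 532, - 479,  -  284, - 160, - 217/2, - 397/11, - 49/2,  -  49/8 , - 62/17,94/17,141, 215 , 354, 355, 944]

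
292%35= 12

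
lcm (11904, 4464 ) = 35712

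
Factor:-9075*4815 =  - 43696125 = - 3^3  *  5^3*11^2*107^1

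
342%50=42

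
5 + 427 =432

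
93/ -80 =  - 2  +  67/80 = - 1.16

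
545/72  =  545/72 = 7.57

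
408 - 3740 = -3332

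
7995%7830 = 165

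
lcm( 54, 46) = 1242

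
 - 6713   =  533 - 7246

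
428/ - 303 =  - 428/303 = - 1.41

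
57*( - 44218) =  - 2520426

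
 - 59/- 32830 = 59/32830 = 0.00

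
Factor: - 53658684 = - 2^2*3^2 * 53^1*28123^1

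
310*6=1860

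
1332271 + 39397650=40729921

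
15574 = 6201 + 9373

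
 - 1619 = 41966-43585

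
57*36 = 2052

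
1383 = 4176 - 2793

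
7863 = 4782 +3081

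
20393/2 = 20393/2 = 10196.50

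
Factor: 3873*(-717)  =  -2776941 = - 3^2*239^1*1291^1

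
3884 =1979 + 1905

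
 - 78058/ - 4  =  39029/2 =19514.50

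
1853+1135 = 2988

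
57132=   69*828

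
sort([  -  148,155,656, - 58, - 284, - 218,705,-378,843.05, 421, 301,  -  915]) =[ - 915,-378,-284, - 218, - 148, - 58 , 155,  301,421,656, 705,  843.05]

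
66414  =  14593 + 51821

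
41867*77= 3223759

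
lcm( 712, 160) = 14240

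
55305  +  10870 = 66175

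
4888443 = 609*8027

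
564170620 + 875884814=1440055434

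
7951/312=25 + 151/312 = 25.48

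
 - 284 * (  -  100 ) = 28400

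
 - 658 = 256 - 914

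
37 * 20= 740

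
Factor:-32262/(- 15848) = 2^( - 2)  *3^1*7^(-1)*19^1 = 57/28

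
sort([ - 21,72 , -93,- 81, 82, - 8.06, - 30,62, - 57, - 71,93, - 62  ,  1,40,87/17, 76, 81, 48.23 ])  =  [- 93, - 81 ,-71, - 62, - 57,- 30, - 21, - 8.06,  1, 87/17, 40,48.23, 62 , 72,76,81,82,93 ]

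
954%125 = 79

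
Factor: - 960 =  - 2^6*3^1*5^1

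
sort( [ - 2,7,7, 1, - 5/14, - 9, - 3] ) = [ - 9,-3,  -  2,  -  5/14, 1, 7, 7]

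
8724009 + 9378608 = 18102617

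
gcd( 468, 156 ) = 156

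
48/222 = 8/37 = 0.22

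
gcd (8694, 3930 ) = 6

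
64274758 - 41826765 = 22447993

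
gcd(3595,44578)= 719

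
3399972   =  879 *3868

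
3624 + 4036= 7660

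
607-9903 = - 9296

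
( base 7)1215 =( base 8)705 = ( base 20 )12d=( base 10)453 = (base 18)173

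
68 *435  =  29580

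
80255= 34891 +45364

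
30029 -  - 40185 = 70214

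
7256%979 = 403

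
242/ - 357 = - 242/357 = - 0.68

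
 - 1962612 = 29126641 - 31089253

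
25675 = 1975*13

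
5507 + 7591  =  13098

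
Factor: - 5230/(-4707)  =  10/9 = 2^1*3^ ( -2 ) *5^1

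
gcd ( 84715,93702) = 1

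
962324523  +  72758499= 1035083022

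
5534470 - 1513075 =4021395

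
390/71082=65/11847=0.01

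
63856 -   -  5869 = 69725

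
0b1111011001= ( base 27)19D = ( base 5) 12420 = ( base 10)985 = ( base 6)4321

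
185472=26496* 7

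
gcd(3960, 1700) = 20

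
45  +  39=84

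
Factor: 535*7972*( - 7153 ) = -2^2* 5^1 * 23^1 * 107^1*311^1*1993^1=-  30507688060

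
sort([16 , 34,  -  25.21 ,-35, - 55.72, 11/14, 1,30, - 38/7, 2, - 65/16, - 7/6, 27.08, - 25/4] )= [ - 55.72, - 35, - 25.21, - 25/4,  -  38/7 , - 65/16, - 7/6, 11/14,1,  2,16, 27.08, 30,34]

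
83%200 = 83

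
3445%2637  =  808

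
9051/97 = 9051/97 = 93.31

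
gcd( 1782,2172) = 6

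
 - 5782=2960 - 8742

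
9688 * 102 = 988176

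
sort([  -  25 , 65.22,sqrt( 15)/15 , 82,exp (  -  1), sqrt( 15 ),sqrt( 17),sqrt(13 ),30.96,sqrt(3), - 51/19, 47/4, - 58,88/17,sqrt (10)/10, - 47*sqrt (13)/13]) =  [ - 58, -25, - 47*sqrt ( 13)/13, - 51/19,sqrt(15 )/15,  sqrt (10)/10,exp (- 1),sqrt(3) , sqrt( 13), sqrt(15 ),sqrt( 17),  88/17,  47/4,30.96, 65.22, 82 ] 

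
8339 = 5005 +3334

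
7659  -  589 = 7070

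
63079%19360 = 4999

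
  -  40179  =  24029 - 64208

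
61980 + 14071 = 76051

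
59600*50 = 2980000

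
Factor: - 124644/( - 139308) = 17/19= 17^1*19^( - 1 )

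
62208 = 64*972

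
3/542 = 3/542  =  0.01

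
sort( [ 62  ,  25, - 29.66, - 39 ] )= [- 39, - 29.66  ,  25,62 ] 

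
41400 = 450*92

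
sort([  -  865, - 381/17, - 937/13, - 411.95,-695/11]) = [ -865, - 411.95,-937/13, - 695/11, - 381/17]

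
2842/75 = 2842/75 = 37.89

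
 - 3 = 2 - 5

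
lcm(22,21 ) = 462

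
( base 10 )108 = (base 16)6c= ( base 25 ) 48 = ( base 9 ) 130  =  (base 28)3O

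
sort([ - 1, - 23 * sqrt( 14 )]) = [ - 23*sqrt(14 ) ,  -  1]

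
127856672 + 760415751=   888272423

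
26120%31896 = 26120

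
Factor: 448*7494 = 2^7*3^1*7^1*1249^1 = 3357312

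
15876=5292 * 3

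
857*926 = 793582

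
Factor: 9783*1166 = 11406978 = 2^1*  3^2*11^1*53^1*1087^1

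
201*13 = 2613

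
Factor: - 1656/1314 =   -  2^2*23^1  *  73^( - 1 ) = - 92/73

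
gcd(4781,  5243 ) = 7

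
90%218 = 90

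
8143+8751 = 16894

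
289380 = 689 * 420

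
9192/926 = 9 + 429/463 = 9.93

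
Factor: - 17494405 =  - 5^1* 271^1*12911^1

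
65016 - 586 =64430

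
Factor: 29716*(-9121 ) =  -  271039636 =- 2^2 *7^1*17^1*19^1 * 23^1 * 1303^1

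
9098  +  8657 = 17755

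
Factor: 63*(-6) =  - 2^1*3^3*7^1 = - 378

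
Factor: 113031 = 3^2 * 19^1*661^1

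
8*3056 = 24448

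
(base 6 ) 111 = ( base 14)31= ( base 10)43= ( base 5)133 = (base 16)2b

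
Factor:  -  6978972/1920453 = - 2^2*7^2 * 11^1*13^1*83^1 * 640151^( - 1 )=- 2326324/640151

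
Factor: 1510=2^1*5^1*151^1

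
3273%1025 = 198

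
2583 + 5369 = 7952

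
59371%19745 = 136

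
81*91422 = 7405182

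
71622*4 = 286488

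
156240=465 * 336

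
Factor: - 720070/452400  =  - 191/120 = - 2^( - 3) *3^( - 1)*5^( - 1) *191^1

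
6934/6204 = 1 + 365/3102 = 1.12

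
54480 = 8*6810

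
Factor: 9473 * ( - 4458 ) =-2^1*3^1*743^1*9473^1 = - 42230634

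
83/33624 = 83/33624 = 0.00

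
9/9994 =9/9994 = 0.00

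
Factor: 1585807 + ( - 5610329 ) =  - 2^1*367^1*5483^1 = - 4024522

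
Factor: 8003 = 53^1*151^1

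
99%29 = 12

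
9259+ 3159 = 12418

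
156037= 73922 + 82115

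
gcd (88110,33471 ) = 9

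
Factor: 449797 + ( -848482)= - 398685 =- 3^1*5^1 * 7^1*3797^1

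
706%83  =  42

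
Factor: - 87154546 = - 2^1*17^1*2563369^1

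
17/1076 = 17/1076 = 0.02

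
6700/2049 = 3 + 553/2049 = 3.27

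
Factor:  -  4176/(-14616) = 2^1*7^( -1)  =  2/7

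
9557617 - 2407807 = 7149810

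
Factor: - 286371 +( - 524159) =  - 810530 = - 2^1*5^1*7^1*11579^1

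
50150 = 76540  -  26390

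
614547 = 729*843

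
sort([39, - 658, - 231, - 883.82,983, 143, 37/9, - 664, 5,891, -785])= [ - 883.82, - 785, - 664, - 658, - 231,37/9,  5, 39, 143, 891,983 ]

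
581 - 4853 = -4272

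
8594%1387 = 272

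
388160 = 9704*40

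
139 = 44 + 95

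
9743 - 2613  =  7130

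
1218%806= 412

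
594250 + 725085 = 1319335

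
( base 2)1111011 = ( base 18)6F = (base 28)4B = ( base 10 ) 123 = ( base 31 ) 3u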